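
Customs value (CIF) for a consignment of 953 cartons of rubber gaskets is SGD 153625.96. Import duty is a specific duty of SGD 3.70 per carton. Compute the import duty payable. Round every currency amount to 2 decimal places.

Import duty = 953 × 3.70 = 3526.10

Import duty: SGD 3526.10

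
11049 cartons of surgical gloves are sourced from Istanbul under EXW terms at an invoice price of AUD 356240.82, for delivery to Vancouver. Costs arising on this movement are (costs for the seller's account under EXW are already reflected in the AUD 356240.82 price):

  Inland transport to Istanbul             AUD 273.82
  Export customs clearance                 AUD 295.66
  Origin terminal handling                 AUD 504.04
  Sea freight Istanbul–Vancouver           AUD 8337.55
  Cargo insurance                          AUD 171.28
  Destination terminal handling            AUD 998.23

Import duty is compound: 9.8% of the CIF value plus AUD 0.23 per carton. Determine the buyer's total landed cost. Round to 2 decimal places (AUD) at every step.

EXW: the seller makes goods available at their premises; the buyer bears all onward costs.
CIF value = EXW price + inland to port + export clearance + origin terminal + freight + insurance = 356240.82 + 273.82 + 295.66 + 504.04 + 8337.55 + 171.28 = 365823.17
Ad valorem component: 365823.17 × 9.8% = 35850.67
Specific component: 11049 × 0.23 = 2541.27
Import duty = 35850.67 + 2541.27 = 38391.94
Buyer bears: inland to port 273.82 + export clearance 295.66 + origin terminal 504.04 + freight 8337.55 + insurance 171.28 + destination terminal 998.23 + duty 38391.94 = 48972.52
Landed cost = invoice 356240.82 + 48972.52 = 405213.34

Total landed cost: AUD 405213.34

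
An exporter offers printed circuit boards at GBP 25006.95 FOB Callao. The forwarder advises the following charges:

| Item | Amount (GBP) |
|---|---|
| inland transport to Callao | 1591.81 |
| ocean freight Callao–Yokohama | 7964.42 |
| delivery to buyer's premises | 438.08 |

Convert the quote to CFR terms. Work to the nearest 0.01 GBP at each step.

CFR price: GBP 32971.37

Not relevant to the conversion: inland to port — on the seller under both FOB and CFR; already in the FOB price and stays in the CFR price. delivery — on the buyer under both terms; not part of either seller's price.
From FOB to CFR, the seller additionally bears: freight.
CFR price = 25006.95 + 7964.42 = 32971.37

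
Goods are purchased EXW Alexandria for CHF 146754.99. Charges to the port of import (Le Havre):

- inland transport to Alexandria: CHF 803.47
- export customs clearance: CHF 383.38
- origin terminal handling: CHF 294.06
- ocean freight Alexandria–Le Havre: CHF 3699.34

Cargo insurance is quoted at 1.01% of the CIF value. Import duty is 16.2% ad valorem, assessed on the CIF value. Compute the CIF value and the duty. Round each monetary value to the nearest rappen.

CIF value: CHF 153485.44; import duty: CHF 24864.64

Let C be the CIF value. C = EXW price + pre-shipment costs + freight + 1.01% × C
C − 1.01% × C = 146754.99 + 803.47 + 383.38 + 294.06 + 3699.34
0.9899 × C = 151935.24
C = 151935.24 / 0.9899 = 153485.44
Insurance premium = 1.01% × 153485.44 = 1550.20
Import duty = 153485.44 × 16.2% = 24864.64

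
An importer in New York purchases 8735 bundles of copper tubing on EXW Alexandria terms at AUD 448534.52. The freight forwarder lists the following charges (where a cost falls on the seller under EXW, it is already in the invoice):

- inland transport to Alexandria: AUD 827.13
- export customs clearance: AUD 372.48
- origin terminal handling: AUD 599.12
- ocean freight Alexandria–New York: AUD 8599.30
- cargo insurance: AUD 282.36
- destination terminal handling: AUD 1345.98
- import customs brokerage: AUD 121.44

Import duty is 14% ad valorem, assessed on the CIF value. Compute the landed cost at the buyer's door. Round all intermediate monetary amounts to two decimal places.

EXW: the seller makes goods available at their premises; the buyer bears all onward costs.
CIF value = EXW price + inland to port + export clearance + origin terminal + freight + insurance = 448534.52 + 827.13 + 372.48 + 599.12 + 8599.30 + 282.36 = 459214.91
Import duty = 459214.91 × 14% = 64290.09
Buyer bears: inland to port 827.13 + export clearance 372.48 + origin terminal 599.12 + freight 8599.30 + insurance 282.36 + destination terminal 1345.98 + brokerage 121.44 + duty 64290.09 = 76437.90
Landed cost = invoice 448534.52 + 76437.90 = 524972.42

Total landed cost: AUD 524972.42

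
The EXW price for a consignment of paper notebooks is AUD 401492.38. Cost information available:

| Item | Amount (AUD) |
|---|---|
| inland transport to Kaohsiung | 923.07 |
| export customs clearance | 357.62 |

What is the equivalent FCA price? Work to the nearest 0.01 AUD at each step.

FCA price: AUD 402773.07

From EXW to FCA, the seller additionally bears: inland to port, export clearance.
FCA price = 401492.38 + 923.07 + 357.62 = 402773.07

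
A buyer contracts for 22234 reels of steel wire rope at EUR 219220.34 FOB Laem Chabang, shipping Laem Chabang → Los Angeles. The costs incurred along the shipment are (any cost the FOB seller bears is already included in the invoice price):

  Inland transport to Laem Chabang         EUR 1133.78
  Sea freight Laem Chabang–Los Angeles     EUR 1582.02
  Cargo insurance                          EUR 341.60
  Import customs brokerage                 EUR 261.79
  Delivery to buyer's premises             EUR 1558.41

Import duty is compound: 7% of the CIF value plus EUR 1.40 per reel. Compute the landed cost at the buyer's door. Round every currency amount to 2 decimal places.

FOB: the seller bears costs until goods are on board at the origin port; the buyer bears freight, insurance and all costs thereafter.
Already in the invoice (seller's account under FOB): inland to port — exclude.
CIF value = FOB price + freight + insurance = 219220.34 + 1582.02 + 341.60 = 221143.96
Ad valorem component: 221143.96 × 7% = 15480.08
Specific component: 22234 × 1.40 = 31127.60
Import duty = 15480.08 + 31127.60 = 46607.68
Buyer bears: freight 1582.02 + insurance 341.60 + brokerage 261.79 + delivery 1558.41 + duty 46607.68 = 50351.50
Landed cost = invoice 219220.34 + 50351.50 = 269571.84

Total landed cost: EUR 269571.84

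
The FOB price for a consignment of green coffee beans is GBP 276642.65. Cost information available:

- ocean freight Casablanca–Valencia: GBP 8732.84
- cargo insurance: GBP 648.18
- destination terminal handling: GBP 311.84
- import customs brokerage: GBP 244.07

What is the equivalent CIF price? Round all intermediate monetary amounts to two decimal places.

Not relevant to the conversion: destination terminal, brokerage — on the buyer under both terms; not part of either seller's price.
From FOB to CIF, the seller additionally bears: freight, insurance.
CIF price = 276642.65 + 8732.84 + 648.18 = 286023.67

CIF price: GBP 286023.67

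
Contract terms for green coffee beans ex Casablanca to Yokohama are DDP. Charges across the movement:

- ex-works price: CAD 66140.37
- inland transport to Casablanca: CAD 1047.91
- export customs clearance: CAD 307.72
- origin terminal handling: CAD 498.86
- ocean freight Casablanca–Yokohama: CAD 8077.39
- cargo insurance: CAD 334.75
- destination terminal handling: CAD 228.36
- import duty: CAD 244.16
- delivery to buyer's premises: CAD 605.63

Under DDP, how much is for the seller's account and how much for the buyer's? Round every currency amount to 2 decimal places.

Seller: CAD 77485.15; buyer: CAD 0.00

DDP: the seller bears all costs including import duty.
Seller's account: goods 66140.37 + inland to port 1047.91 + export clearance 307.72 + origin terminal 498.86 + freight 8077.39 + insurance 334.75 + destination terminal 228.36 + duty 244.16 + delivery 605.63 = 77485.15
Buyer's account: 0.00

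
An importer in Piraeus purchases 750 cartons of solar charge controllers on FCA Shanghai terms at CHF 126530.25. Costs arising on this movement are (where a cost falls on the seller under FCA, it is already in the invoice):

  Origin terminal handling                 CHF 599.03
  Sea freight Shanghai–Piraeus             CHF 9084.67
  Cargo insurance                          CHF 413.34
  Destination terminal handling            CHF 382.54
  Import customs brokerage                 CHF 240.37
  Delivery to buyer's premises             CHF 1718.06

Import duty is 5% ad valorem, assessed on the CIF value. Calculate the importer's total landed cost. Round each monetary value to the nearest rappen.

Total landed cost: CHF 145799.62

FCA: the seller delivers export-cleared goods to the carrier; the buyer bears costs from that point.
CIF value = FCA price + origin terminal + freight + insurance = 126530.25 + 599.03 + 9084.67 + 413.34 = 136627.29
Import duty = 136627.29 × 5% = 6831.36
Buyer bears: origin terminal 599.03 + freight 9084.67 + insurance 413.34 + destination terminal 382.54 + brokerage 240.37 + delivery 1718.06 + duty 6831.36 = 19269.37
Landed cost = invoice 126530.25 + 19269.37 = 145799.62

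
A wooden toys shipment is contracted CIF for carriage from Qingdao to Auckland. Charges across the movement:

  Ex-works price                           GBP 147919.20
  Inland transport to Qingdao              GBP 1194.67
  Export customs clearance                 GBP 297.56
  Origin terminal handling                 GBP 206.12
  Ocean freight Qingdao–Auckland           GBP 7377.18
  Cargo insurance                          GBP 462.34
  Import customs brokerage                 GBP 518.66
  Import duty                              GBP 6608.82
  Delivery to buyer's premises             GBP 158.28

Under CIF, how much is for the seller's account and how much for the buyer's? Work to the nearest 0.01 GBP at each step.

CIF: the seller pays costs through ocean freight and marine insurance to the destination port.
Seller's account: goods 147919.20 + inland to port 1194.67 + export clearance 297.56 + origin terminal 206.12 + freight 7377.18 + insurance 462.34 = 157457.07
Buyer's account: brokerage 518.66 + duty 6608.82 + delivery 158.28 = 7285.76

Seller: GBP 157457.07; buyer: GBP 7285.76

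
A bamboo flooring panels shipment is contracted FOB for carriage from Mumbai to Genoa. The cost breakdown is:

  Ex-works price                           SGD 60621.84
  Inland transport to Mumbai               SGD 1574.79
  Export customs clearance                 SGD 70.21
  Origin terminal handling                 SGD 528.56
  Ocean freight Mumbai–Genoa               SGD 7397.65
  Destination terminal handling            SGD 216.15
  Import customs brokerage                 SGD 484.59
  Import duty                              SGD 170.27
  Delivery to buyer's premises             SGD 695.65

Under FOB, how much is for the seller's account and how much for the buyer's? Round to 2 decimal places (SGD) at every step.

FOB: the seller bears costs until goods are on board at the origin port; the buyer bears freight, insurance and all costs thereafter.
Seller's account: goods 60621.84 + inland to port 1574.79 + export clearance 70.21 + origin terminal 528.56 = 62795.40
Buyer's account: freight 7397.65 + destination terminal 216.15 + brokerage 484.59 + duty 170.27 + delivery 695.65 = 8964.31

Seller: SGD 62795.40; buyer: SGD 8964.31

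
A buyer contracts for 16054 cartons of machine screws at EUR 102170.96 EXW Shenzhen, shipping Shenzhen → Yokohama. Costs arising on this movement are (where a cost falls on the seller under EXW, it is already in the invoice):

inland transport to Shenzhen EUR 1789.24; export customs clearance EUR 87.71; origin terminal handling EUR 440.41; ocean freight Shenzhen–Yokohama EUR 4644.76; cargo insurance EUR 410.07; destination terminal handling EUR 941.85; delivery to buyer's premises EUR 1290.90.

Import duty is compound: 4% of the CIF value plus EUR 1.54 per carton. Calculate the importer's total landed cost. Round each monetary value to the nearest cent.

Total landed cost: EUR 140880.79

EXW: the seller makes goods available at their premises; the buyer bears all onward costs.
CIF value = EXW price + inland to port + export clearance + origin terminal + freight + insurance = 102170.96 + 1789.24 + 87.71 + 440.41 + 4644.76 + 410.07 = 109543.15
Ad valorem component: 109543.15 × 4% = 4381.73
Specific component: 16054 × 1.54 = 24723.16
Import duty = 4381.73 + 24723.16 = 29104.89
Buyer bears: inland to port 1789.24 + export clearance 87.71 + origin terminal 440.41 + freight 4644.76 + insurance 410.07 + destination terminal 941.85 + delivery 1290.90 + duty 29104.89 = 38709.83
Landed cost = invoice 102170.96 + 38709.83 = 140880.79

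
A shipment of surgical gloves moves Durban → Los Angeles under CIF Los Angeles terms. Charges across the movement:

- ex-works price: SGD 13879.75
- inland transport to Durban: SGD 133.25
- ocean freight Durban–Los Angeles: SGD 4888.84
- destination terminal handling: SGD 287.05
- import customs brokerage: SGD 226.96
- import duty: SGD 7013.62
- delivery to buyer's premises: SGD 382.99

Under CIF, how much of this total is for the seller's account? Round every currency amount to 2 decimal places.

Seller's account: SGD 18901.84

CIF: the seller pays costs through ocean freight and marine insurance to the destination port.
Seller's account: goods 13879.75 + inland to port 133.25 + freight 4888.84 = 18901.84
Buyer's account: destination terminal 287.05 + brokerage 226.96 + duty 7013.62 + delivery 382.99 = 7910.62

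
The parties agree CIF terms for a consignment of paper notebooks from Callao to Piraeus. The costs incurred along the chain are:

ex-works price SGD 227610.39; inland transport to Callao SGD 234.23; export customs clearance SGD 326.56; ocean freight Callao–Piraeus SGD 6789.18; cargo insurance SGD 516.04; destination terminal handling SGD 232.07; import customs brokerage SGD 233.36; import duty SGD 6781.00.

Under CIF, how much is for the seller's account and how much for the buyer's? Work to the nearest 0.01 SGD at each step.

Seller: SGD 235476.40; buyer: SGD 7246.43

CIF: the seller pays costs through ocean freight and marine insurance to the destination port.
Seller's account: goods 227610.39 + inland to port 234.23 + export clearance 326.56 + freight 6789.18 + insurance 516.04 = 235476.40
Buyer's account: destination terminal 232.07 + brokerage 233.36 + duty 6781.00 = 7246.43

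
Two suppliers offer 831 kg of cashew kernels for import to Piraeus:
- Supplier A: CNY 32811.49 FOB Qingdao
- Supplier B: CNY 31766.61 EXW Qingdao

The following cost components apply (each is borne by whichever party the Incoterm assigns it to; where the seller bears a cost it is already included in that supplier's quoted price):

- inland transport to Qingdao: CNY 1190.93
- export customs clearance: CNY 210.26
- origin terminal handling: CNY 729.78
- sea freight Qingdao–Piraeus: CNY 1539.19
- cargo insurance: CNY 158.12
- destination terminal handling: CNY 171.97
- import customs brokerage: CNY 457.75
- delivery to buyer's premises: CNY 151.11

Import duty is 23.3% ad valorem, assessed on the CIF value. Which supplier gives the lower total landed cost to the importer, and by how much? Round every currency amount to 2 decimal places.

Supplier A is cheaper by CNY 1339.15

Supplier A (FOB):
CIF value = FOB price + freight + insurance = 32811.49 + 1539.19 + 158.12 = 34508.80
Import duty = 34508.80 × 23.3% = 8040.55
Buyer bears (A): 1539.19 + 158.12 + 171.97 + 457.75 + 151.11 = 2478.14
Landed cost (A) = invoice 32811.49 + 2478.14 + duty 8040.55 = 43330.18
Supplier B (EXW):
CIF value = EXW price + inland to port + export clearance + origin terminal + freight + insurance = 31766.61 + 1190.93 + 210.26 + 729.78 + 1539.19 + 158.12 = 35594.89
Import duty = 35594.89 × 23.3% = 8293.61
Buyer bears (B): 1190.93 + 210.26 + 729.78 + 1539.19 + 158.12 + 171.97 + 457.75 + 151.11 = 4609.11
Landed cost (B) = invoice 31766.61 + 4609.11 + duty 8293.61 = 44669.33
Difference = |43330.18 − 44669.33| = 1339.15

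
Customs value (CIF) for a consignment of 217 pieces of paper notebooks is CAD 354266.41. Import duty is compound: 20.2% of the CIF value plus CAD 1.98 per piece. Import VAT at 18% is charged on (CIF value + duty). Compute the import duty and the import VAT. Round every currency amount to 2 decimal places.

Import duty: CAD 71991.47; import VAT: CAD 76726.42

Ad valorem component: 354266.41 × 20.2% = 71561.81
Specific component: 217 × 1.98 = 429.66
Import duty = 71561.81 + 429.66 = 71991.47
VAT base = CIF + duty = 354266.41 + 71991.47 = 426257.88
Import VAT = 426257.88 × 18% = 76726.42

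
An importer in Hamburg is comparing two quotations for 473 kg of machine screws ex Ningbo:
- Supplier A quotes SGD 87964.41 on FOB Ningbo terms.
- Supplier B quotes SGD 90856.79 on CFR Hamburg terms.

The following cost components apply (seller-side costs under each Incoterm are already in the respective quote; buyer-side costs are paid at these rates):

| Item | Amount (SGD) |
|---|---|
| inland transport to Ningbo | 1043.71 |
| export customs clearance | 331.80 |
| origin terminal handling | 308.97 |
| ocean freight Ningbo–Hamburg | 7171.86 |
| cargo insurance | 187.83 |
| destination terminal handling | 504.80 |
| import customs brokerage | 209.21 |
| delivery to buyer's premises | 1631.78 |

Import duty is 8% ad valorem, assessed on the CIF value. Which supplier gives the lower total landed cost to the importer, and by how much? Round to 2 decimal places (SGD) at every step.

Supplier B is cheaper by SGD 4621.84

Supplier A (FOB):
CIF value = FOB price + freight + insurance = 87964.41 + 7171.86 + 187.83 = 95324.10
Import duty = 95324.10 × 8% = 7625.93
Buyer bears (A): 7171.86 + 187.83 + 504.80 + 209.21 + 1631.78 = 9705.48
Landed cost (A) = invoice 87964.41 + 9705.48 + duty 7625.93 = 105295.82
Supplier B (CFR):
CIF value = CFR price + insurance = 90856.79 + 187.83 = 91044.62
Import duty = 91044.62 × 8% = 7283.57
Buyer bears (B): 187.83 + 504.80 + 209.21 + 1631.78 = 2533.62
Landed cost (B) = invoice 90856.79 + 2533.62 + duty 7283.57 = 100673.98
Difference = |105295.82 − 100673.98| = 4621.84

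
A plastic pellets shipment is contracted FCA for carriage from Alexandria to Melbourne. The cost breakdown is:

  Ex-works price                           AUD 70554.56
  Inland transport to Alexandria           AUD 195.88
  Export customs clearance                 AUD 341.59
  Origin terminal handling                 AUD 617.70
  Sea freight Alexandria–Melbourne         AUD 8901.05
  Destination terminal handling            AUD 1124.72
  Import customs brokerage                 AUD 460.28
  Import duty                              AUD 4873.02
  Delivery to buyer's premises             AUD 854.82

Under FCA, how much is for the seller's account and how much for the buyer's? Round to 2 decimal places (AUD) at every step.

FCA: the seller delivers export-cleared goods to the carrier; the buyer bears costs from that point.
Seller's account: goods 70554.56 + inland to port 195.88 + export clearance 341.59 = 71092.03
Buyer's account: origin terminal 617.70 + freight 8901.05 + destination terminal 1124.72 + brokerage 460.28 + duty 4873.02 + delivery 854.82 = 16831.59

Seller: AUD 71092.03; buyer: AUD 16831.59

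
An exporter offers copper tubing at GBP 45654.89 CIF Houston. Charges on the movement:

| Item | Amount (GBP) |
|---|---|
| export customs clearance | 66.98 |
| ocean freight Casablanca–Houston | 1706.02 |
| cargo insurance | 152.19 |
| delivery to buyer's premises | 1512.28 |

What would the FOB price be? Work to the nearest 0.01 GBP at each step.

Not relevant to the conversion: export clearance — on the seller under both CIF and FOB; already in the CIF price and stays in the FOB price. delivery — on the buyer under both terms; not part of either seller's price.
From CIF to FOB, the seller no longer bears: freight, insurance.
FOB price = 45654.89 − 1706.02 − 152.19 = 43796.68

FOB price: GBP 43796.68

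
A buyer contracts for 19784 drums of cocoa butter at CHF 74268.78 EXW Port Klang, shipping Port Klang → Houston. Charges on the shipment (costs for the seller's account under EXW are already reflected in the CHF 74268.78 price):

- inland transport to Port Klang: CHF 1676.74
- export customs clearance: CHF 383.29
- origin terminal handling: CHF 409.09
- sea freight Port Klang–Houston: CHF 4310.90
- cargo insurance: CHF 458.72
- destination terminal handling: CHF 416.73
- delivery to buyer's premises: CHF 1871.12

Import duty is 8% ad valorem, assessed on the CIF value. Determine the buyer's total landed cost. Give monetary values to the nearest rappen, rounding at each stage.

Total landed cost: CHF 90315.97

EXW: the seller makes goods available at their premises; the buyer bears all onward costs.
CIF value = EXW price + inland to port + export clearance + origin terminal + freight + insurance = 74268.78 + 1676.74 + 383.29 + 409.09 + 4310.90 + 458.72 = 81507.52
Import duty = 81507.52 × 8% = 6520.60
Buyer bears: inland to port 1676.74 + export clearance 383.29 + origin terminal 409.09 + freight 4310.90 + insurance 458.72 + destination terminal 416.73 + delivery 1871.12 + duty 6520.60 = 16047.19
Landed cost = invoice 74268.78 + 16047.19 = 90315.97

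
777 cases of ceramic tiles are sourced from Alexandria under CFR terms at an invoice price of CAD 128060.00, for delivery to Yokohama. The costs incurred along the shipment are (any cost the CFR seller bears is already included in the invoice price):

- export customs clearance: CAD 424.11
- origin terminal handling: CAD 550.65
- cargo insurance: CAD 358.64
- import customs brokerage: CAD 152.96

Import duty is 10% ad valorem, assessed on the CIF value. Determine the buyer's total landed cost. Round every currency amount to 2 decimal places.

CFR: the seller pays costs through ocean freight to the destination port, but not insurance.
Already in the invoice (seller's account under CFR): export clearance, origin terminal — exclude.
CIF value = CFR price + insurance = 128060.00 + 358.64 = 128418.64
Import duty = 128418.64 × 10% = 12841.86
Buyer bears: insurance 358.64 + brokerage 152.96 + duty 12841.86 = 13353.46
Landed cost = invoice 128060.00 + 13353.46 = 141413.46

Total landed cost: CAD 141413.46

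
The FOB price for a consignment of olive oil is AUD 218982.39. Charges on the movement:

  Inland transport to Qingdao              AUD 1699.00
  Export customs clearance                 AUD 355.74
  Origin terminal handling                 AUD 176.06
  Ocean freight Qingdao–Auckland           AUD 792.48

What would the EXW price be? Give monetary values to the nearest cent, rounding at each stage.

EXW price: AUD 216751.59

Not relevant to the conversion: freight — on the buyer under both terms; not part of either seller's price.
From FOB to EXW, the seller no longer bears: inland to port, export clearance, origin terminal.
EXW price = 218982.39 − 1699.00 − 355.74 − 176.06 = 216751.59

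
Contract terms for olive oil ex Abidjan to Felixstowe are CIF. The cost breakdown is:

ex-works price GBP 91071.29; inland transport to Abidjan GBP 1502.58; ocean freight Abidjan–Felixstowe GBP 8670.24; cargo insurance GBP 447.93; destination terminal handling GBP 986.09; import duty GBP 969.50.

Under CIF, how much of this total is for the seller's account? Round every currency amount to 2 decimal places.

Seller's account: GBP 101692.04

CIF: the seller pays costs through ocean freight and marine insurance to the destination port.
Seller's account: goods 91071.29 + inland to port 1502.58 + freight 8670.24 + insurance 447.93 = 101692.04
Buyer's account: destination terminal 986.09 + duty 969.50 = 1955.59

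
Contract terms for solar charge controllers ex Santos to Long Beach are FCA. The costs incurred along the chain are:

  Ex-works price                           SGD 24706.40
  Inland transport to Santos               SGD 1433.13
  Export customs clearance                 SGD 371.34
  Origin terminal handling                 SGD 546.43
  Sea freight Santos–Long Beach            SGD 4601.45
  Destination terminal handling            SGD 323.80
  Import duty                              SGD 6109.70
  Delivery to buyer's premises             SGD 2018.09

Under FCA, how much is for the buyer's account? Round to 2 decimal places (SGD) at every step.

FCA: the seller delivers export-cleared goods to the carrier; the buyer bears costs from that point.
Seller's account: goods 24706.40 + inland to port 1433.13 + export clearance 371.34 = 26510.87
Buyer's account: origin terminal 546.43 + freight 4601.45 + destination terminal 323.80 + duty 6109.70 + delivery 2018.09 = 13599.47

Buyer's account: SGD 13599.47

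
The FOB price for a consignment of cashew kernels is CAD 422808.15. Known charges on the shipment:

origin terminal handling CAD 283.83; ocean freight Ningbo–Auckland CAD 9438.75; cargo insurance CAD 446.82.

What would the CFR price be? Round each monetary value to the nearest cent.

Not relevant to the conversion: origin terminal — on the seller under both FOB and CFR; already in the FOB price and stays in the CFR price. insurance — on the buyer under both terms; not part of either seller's price.
From FOB to CFR, the seller additionally bears: freight.
CFR price = 422808.15 + 9438.75 = 432246.90

CFR price: CAD 432246.90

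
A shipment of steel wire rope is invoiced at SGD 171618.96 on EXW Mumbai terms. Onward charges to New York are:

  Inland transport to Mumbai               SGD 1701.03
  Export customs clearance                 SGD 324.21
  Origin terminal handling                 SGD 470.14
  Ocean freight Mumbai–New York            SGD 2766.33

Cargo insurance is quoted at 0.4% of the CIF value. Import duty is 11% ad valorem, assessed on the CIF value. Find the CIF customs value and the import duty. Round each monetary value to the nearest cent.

CIF value: SGD 177591.03; import duty: SGD 19535.01

Let C be the CIF value. C = EXW price + pre-shipment costs + freight + 0.4% × C
C − 0.4% × C = 171618.96 + 1701.03 + 324.21 + 470.14 + 2766.33
0.996 × C = 176880.67
C = 176880.67 / 0.996 = 177591.03
Insurance premium = 0.4% × 177591.03 = 710.36
Import duty = 177591.03 × 11% = 19535.01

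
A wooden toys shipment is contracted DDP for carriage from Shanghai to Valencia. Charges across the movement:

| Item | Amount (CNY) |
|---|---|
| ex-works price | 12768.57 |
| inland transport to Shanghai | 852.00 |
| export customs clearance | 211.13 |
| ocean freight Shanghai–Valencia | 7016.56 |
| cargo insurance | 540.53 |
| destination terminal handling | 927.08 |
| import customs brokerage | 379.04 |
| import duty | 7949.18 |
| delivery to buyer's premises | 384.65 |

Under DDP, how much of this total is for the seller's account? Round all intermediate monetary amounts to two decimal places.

DDP: the seller bears all costs including import duty.
Seller's account: goods 12768.57 + inland to port 852.00 + export clearance 211.13 + freight 7016.56 + insurance 540.53 + destination terminal 927.08 + brokerage 379.04 + duty 7949.18 + delivery 384.65 = 31028.74
Buyer's account: 0.00

Seller's account: CNY 31028.74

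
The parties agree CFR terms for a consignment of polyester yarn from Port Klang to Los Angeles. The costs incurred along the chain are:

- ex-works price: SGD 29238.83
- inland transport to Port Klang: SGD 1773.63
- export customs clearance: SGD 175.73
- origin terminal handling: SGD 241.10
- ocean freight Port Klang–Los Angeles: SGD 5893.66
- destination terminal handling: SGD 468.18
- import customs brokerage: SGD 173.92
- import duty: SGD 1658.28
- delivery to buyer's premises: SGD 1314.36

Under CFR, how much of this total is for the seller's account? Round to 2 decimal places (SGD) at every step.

CFR: the seller pays costs through ocean freight to the destination port, but not insurance.
Seller's account: goods 29238.83 + inland to port 1773.63 + export clearance 175.73 + origin terminal 241.10 + freight 5893.66 = 37322.95
Buyer's account: destination terminal 468.18 + brokerage 173.92 + duty 1658.28 + delivery 1314.36 = 3614.74

Seller's account: SGD 37322.95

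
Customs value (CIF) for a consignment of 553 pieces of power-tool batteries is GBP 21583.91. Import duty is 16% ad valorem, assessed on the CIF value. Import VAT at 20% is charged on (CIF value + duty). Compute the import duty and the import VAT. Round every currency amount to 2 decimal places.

Import duty = 21583.91 × 16% = 3453.43
VAT base = CIF + duty = 21583.91 + 3453.43 = 25037.34
Import VAT = 25037.34 × 20% = 5007.47

Import duty: GBP 3453.43; import VAT: GBP 5007.47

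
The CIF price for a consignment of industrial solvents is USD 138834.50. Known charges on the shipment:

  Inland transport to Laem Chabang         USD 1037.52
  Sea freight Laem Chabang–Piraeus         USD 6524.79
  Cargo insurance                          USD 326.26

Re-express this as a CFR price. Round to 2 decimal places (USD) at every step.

CFR price: USD 138508.24

Not relevant to the conversion: freight, inland to port — on the seller under both CIF and CFR; already in the CIF price and stays in the CFR price.
From CIF to CFR, the seller no longer bears: insurance.
CFR price = 138834.50 − 326.26 = 138508.24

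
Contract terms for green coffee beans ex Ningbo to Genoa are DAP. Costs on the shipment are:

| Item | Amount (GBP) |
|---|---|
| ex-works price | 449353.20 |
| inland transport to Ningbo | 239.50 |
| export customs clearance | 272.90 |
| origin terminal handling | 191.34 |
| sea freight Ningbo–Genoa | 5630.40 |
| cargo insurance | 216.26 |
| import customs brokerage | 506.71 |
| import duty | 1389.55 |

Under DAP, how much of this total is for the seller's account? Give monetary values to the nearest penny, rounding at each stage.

DAP: the seller bears all costs to the named destination except import duty and clearance.
Seller's account: goods 449353.20 + inland to port 239.50 + export clearance 272.90 + origin terminal 191.34 + freight 5630.40 + insurance 216.26 = 455903.60
Buyer's account: brokerage 506.71 + duty 1389.55 = 1896.26

Seller's account: GBP 455903.60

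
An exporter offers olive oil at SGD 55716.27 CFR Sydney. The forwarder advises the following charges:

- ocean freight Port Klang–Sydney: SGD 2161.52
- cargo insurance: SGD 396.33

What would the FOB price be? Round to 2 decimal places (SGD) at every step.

Not relevant to the conversion: insurance — on the buyer under both terms; not part of either seller's price.
From CFR to FOB, the seller no longer bears: freight.
FOB price = 55716.27 − 2161.52 = 53554.75

FOB price: SGD 53554.75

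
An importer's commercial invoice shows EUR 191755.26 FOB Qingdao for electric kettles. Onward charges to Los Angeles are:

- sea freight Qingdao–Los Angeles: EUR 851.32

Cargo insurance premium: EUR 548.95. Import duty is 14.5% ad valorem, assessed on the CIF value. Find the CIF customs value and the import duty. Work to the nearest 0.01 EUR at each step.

CIF value: EUR 193155.53; import duty: EUR 28007.55

CIF = FOB price + freight + insurance
CIF = 191755.26 + 851.32 + 548.95 = 193155.53
Import duty = 193155.53 × 14.5% = 28007.55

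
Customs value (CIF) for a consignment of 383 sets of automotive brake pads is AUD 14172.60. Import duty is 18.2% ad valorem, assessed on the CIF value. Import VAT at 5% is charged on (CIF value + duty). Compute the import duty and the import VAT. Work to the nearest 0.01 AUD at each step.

Import duty = 14172.60 × 18.2% = 2579.41
VAT base = CIF + duty = 14172.60 + 2579.41 = 16752.01
Import VAT = 16752.01 × 5% = 837.60

Import duty: AUD 2579.41; import VAT: AUD 837.60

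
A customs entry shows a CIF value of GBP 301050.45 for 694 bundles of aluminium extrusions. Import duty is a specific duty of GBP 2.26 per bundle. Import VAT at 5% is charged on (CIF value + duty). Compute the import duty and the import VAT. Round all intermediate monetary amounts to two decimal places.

Import duty = 694 × 2.26 = 1568.44
VAT base = CIF + duty = 301050.45 + 1568.44 = 302618.89
Import VAT = 302618.89 × 5% = 15130.94

Import duty: GBP 1568.44; import VAT: GBP 15130.94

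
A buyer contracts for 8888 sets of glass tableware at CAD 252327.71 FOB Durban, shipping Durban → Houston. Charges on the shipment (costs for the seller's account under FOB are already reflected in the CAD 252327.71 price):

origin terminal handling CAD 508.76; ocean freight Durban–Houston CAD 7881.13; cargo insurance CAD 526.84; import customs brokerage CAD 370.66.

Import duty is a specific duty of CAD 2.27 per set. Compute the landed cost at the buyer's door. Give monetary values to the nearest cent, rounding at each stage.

Total landed cost: CAD 281282.10

FOB: the seller bears costs until goods are on board at the origin port; the buyer bears freight, insurance and all costs thereafter.
Already in the invoice (seller's account under FOB): origin terminal — exclude.
CIF value = FOB price + freight + insurance = 252327.71 + 7881.13 + 526.84 = 260735.68
Import duty = 8888 × 2.27 = 20175.76
Buyer bears: freight 7881.13 + insurance 526.84 + brokerage 370.66 + duty 20175.76 = 28954.39
Landed cost = invoice 252327.71 + 28954.39 = 281282.10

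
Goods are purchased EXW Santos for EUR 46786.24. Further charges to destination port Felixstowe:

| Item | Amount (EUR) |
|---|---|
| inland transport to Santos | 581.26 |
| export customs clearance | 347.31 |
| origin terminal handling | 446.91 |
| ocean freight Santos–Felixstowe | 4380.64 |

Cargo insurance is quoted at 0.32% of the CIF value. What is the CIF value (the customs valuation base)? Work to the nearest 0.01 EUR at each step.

Let C be the CIF value. C = EXW price + pre-shipment costs + freight + 0.32% × C
C − 0.32% × C = 46786.24 + 581.26 + 347.31 + 446.91 + 4380.64
0.9968 × C = 52542.36
C = 52542.36 / 0.9968 = 52711.04
Insurance premium = 0.32% × 52711.04 = 168.68

CIF value: EUR 52711.04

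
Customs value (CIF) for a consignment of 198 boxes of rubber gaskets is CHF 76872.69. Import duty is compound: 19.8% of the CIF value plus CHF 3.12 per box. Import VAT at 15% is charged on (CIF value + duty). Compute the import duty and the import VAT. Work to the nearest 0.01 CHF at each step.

Ad valorem component: 76872.69 × 19.8% = 15220.79
Specific component: 198 × 3.12 = 617.76
Import duty = 15220.79 + 617.76 = 15838.55
VAT base = CIF + duty = 76872.69 + 15838.55 = 92711.24
Import VAT = 92711.24 × 15% = 13906.69

Import duty: CHF 15838.55; import VAT: CHF 13906.69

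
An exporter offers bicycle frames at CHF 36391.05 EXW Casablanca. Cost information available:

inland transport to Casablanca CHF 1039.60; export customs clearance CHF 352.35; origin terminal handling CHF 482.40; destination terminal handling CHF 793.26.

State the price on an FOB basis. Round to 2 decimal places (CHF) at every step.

Not relevant to the conversion: destination terminal — on the buyer under both terms; not part of either seller's price.
From EXW to FOB, the seller additionally bears: inland to port, export clearance, origin terminal.
FOB price = 36391.05 + 1039.60 + 352.35 + 482.40 = 38265.40

FOB price: CHF 38265.40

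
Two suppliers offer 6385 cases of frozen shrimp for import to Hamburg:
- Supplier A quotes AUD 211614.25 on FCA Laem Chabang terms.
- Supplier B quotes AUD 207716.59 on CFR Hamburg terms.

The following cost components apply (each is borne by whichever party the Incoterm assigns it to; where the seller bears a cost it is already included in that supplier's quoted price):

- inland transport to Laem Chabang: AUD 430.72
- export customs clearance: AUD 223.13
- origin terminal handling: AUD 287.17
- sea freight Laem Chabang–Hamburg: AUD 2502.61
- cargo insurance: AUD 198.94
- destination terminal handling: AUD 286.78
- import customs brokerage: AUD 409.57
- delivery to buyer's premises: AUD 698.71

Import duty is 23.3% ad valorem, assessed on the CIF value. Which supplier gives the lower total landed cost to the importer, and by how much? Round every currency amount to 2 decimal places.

Supplier A (FCA):
CIF value = FCA price + origin terminal + freight + insurance = 211614.25 + 287.17 + 2502.61 + 198.94 = 214602.97
Import duty = 214602.97 × 23.3% = 50002.49
Buyer bears (A): 287.17 + 2502.61 + 198.94 + 286.78 + 409.57 + 698.71 = 4383.78
Landed cost (A) = invoice 211614.25 + 4383.78 + duty 50002.49 = 266000.52
Supplier B (CFR):
CIF value = CFR price + insurance = 207716.59 + 198.94 = 207915.53
Import duty = 207915.53 × 23.3% = 48444.32
Buyer bears (B): 198.94 + 286.78 + 409.57 + 698.71 = 1594.00
Landed cost (B) = invoice 207716.59 + 1594.00 + duty 48444.32 = 257754.91
Difference = |266000.52 − 257754.91| = 8245.61

Supplier B is cheaper by AUD 8245.61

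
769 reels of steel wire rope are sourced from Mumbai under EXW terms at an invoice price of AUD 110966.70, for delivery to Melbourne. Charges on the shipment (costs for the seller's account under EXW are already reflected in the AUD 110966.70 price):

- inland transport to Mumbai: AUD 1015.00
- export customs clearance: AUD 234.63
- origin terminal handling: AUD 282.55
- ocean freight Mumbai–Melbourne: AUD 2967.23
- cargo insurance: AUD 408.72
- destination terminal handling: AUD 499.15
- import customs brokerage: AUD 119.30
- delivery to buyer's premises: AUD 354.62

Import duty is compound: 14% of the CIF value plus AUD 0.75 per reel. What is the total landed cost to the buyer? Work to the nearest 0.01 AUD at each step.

EXW: the seller makes goods available at their premises; the buyer bears all onward costs.
CIF value = EXW price + inland to port + export clearance + origin terminal + freight + insurance = 110966.70 + 1015.00 + 234.63 + 282.55 + 2967.23 + 408.72 = 115874.83
Ad valorem component: 115874.83 × 14% = 16222.48
Specific component: 769 × 0.75 = 576.75
Import duty = 16222.48 + 576.75 = 16799.23
Buyer bears: inland to port 1015.00 + export clearance 234.63 + origin terminal 282.55 + freight 2967.23 + insurance 408.72 + destination terminal 499.15 + brokerage 119.30 + delivery 354.62 + duty 16799.23 = 22680.43
Landed cost = invoice 110966.70 + 22680.43 = 133647.13

Total landed cost: AUD 133647.13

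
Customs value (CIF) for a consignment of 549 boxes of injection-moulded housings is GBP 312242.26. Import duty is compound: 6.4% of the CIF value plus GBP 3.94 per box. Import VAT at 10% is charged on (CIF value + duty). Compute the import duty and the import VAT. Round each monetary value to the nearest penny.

Import duty: GBP 22146.56; import VAT: GBP 33438.88

Ad valorem component: 312242.26 × 6.4% = 19983.50
Specific component: 549 × 3.94 = 2163.06
Import duty = 19983.50 + 2163.06 = 22146.56
VAT base = CIF + duty = 312242.26 + 22146.56 = 334388.82
Import VAT = 334388.82 × 10% = 33438.88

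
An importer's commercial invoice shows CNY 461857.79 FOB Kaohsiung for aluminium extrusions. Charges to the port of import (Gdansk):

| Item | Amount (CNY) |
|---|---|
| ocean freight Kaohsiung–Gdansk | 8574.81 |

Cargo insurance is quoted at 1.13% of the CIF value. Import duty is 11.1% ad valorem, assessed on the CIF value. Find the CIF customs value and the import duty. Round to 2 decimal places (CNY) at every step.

Let C be the CIF value. C = FOB price + freight + 1.13% × C
C − 1.13% × C = 461857.79 + 8574.81
0.9887 × C = 470432.60
C = 470432.60 / 0.9887 = 475809.24
Insurance premium = 1.13% × 475809.24 = 5376.64
Import duty = 475809.24 × 11.1% = 52814.83

CIF value: CNY 475809.24; import duty: CNY 52814.83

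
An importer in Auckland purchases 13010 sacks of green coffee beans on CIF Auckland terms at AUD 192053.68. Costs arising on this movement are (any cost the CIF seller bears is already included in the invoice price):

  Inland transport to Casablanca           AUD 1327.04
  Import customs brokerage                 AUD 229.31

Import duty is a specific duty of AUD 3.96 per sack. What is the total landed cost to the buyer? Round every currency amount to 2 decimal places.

Total landed cost: AUD 243802.59

CIF: the seller pays costs through ocean freight and marine insurance to the destination port.
Already in the invoice (seller's account under CIF): inland to port — exclude.
The CIF price already equals the CIF value: 192053.68
Import duty = 13010 × 3.96 = 51519.60
Buyer bears: brokerage 229.31 + duty 51519.60 = 51748.91
Landed cost = invoice 192053.68 + 51748.91 = 243802.59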